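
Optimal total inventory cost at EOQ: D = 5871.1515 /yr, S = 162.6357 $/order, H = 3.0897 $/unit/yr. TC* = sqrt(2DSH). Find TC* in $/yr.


2*D*S*H = 5900454.6789
TC* = sqrt(5900454.6789) = 2429.0852

2429.0852 $/yr


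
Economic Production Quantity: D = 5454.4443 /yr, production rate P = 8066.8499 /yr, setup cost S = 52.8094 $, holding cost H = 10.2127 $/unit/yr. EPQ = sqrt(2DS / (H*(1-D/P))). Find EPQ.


1 - D/P = 1 - 0.6762 = 0.3238
H*(1-D/P) = 3.3073
2DS = 576091.8616
EPQ = sqrt(174186.5171) = 417.3566

417.3566 units


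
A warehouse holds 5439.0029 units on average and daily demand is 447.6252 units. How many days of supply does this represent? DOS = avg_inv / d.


DOS = 5439.0029 / 447.6252 = 12.1508

12.1508 days


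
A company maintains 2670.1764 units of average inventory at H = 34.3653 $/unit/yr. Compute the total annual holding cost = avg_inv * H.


Cost = 2670.1764 * 34.3653 = 91761.4130

91761.4130 $/yr


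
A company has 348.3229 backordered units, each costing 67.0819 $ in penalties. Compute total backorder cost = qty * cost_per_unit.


Total = 348.3229 * 67.0819 = 23366.1619

23366.1619 $


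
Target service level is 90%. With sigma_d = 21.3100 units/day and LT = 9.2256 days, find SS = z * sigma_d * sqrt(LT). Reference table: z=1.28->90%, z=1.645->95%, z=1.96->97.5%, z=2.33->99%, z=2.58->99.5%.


From the table, SL = 90% corresponds to z = 1.28
sqrt(LT) = sqrt(9.2256) = 3.0374
SS = 1.28 * 21.3100 * 3.0374 = 82.8497

82.8497 units


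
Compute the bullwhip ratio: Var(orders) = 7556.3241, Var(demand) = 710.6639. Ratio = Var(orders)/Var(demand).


BW = 7556.3241 / 710.6639 = 10.6328

10.6328


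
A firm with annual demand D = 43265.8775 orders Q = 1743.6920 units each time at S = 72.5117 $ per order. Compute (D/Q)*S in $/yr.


Number of orders = D/Q = 24.8128
Cost = 24.8128 * 72.5117 = 1799.2182

1799.2182 $/yr


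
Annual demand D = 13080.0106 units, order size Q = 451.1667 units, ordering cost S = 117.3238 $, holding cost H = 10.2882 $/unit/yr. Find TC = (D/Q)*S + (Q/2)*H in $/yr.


Ordering cost = D*S/Q = 3401.3959
Holding cost = Q*H/2 = 2320.8466
TC = 3401.3959 + 2320.8466 = 5722.2425

5722.2425 $/yr


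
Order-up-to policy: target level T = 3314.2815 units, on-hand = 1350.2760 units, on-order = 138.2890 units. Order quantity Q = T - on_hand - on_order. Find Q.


Inventory position = OH + OO = 1350.2760 + 138.2890 = 1488.5650
Q = 3314.2815 - 1488.5650 = 1825.7165

1825.7165 units


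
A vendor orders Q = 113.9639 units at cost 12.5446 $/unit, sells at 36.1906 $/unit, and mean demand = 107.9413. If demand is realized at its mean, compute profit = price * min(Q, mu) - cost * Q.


Sales at mu = min(113.9639, 107.9413) = 107.9413
Revenue = 36.1906 * 107.9413 = 3906.4604
Total cost = 12.5446 * 113.9639 = 1429.6315
Profit = 3906.4604 - 1429.6315 = 2476.8289

2476.8289 $


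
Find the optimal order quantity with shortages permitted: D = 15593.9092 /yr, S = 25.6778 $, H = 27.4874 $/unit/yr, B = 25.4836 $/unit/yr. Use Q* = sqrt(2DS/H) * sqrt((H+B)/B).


sqrt(2DS/H) = 170.6886
sqrt((H+B)/B) = 1.4417
Q* = 170.6886 * 1.4417 = 246.0896

246.0896 units


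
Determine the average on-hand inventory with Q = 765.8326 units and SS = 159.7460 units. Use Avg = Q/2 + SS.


Q/2 = 382.9163
Avg = 382.9163 + 159.7460 = 542.6623

542.6623 units


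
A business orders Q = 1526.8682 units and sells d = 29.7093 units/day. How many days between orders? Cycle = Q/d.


Cycle = 1526.8682 / 29.7093 = 51.3936

51.3936 days


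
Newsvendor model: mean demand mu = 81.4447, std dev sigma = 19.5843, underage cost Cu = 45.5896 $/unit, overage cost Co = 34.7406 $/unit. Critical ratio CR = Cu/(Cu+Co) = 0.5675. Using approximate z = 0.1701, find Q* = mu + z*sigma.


CR = Cu/(Cu+Co) = 45.5896/(45.5896+34.7406) = 0.5675
z = 0.1701
Q* = 81.4447 + 0.1701 * 19.5843 = 84.7760

84.7760 units


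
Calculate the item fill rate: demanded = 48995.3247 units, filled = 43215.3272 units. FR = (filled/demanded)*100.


FR = 43215.3272 / 48995.3247 * 100 = 88.2030

88.2030%


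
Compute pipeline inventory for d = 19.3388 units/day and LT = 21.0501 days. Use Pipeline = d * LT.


Pipeline = 19.3388 * 21.0501 = 407.0837

407.0837 units


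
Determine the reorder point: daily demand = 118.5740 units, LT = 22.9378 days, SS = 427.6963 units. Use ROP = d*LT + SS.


d*LT = 118.5740 * 22.9378 = 2719.8267
ROP = 2719.8267 + 427.6963 = 3147.5230

3147.5230 units


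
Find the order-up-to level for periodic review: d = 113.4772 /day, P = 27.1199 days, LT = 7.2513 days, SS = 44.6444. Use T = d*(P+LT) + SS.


P + LT = 34.3712
d*(P+LT) = 113.4772 * 34.3712 = 3900.3475
T = 3900.3475 + 44.6444 = 3944.9919

3944.9919 units


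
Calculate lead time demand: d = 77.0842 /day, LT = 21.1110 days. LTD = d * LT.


LTD = 77.0842 * 21.1110 = 1627.3245

1627.3245 units


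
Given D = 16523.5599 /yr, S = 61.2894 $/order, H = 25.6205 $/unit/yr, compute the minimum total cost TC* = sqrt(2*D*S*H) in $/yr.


2*D*S*H = 51892737.9753
TC* = sqrt(51892737.9753) = 7203.6614

7203.6614 $/yr


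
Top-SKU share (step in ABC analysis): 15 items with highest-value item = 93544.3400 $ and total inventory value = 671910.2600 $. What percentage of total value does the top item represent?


Top item = 93544.3400
Total = 671910.2600
Percentage = 93544.3400 / 671910.2600 * 100 = 13.9221

13.9221%


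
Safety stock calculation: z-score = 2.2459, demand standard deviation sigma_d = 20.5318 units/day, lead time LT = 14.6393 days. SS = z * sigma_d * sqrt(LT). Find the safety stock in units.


sqrt(LT) = sqrt(14.6393) = 3.8261
SS = 2.2459 * 20.5318 * 3.8261 = 176.4321

176.4321 units


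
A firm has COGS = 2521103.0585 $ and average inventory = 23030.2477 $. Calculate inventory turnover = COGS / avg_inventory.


Turnover = 2521103.0585 / 23030.2477 = 109.4692

109.4692


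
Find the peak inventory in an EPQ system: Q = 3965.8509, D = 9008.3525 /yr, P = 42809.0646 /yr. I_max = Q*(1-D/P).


D/P = 0.2104
1 - D/P = 0.7896
I_max = 3965.8509 * 0.7896 = 3131.3131

3131.3131 units


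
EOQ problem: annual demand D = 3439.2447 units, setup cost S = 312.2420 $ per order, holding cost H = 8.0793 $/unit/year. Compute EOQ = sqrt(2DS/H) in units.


2*D*S = 2 * 3439.2447 * 312.2420 = 2147753.2872
2*D*S/H = 265834.0806
EOQ = sqrt(265834.0806) = 515.5910

515.5910 units


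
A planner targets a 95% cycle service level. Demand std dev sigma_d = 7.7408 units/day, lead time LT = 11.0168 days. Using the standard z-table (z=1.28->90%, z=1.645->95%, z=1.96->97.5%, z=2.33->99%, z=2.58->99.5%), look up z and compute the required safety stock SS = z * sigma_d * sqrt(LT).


From the table, SL = 95% corresponds to z = 1.645
sqrt(LT) = sqrt(11.0168) = 3.3192
SS = 1.645 * 7.7408 * 3.3192 = 42.2649

42.2649 units


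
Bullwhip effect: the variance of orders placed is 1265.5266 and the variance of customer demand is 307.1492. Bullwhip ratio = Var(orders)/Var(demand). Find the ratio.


BW = 1265.5266 / 307.1492 = 4.1202

4.1202


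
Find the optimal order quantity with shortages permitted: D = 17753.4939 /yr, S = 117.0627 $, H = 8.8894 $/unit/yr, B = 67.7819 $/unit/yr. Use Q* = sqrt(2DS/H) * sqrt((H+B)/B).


sqrt(2DS/H) = 683.8014
sqrt((H+B)/B) = 1.0636
Q* = 683.8014 * 1.0636 = 727.2597

727.2597 units


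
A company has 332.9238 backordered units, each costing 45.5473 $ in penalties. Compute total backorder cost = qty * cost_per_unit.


Total = 332.9238 * 45.5473 = 15163.7802

15163.7802 $


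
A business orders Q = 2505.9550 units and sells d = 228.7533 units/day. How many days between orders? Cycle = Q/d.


Cycle = 2505.9550 / 228.7533 = 10.9548

10.9548 days


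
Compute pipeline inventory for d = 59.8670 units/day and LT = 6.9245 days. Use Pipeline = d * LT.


Pipeline = 59.8670 * 6.9245 = 414.5490

414.5490 units


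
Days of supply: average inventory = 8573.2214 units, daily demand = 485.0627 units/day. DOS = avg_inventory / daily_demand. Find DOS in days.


DOS = 8573.2214 / 485.0627 = 17.6745

17.6745 days


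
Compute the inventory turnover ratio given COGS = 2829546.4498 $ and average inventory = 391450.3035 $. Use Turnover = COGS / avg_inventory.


Turnover = 2829546.4498 / 391450.3035 = 7.2284

7.2284


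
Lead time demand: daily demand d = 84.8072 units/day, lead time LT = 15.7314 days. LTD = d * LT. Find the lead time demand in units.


LTD = 84.8072 * 15.7314 = 1334.1360

1334.1360 units


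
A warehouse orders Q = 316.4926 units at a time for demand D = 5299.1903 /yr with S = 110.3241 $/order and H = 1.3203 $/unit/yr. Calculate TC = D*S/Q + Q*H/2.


Ordering cost = D*S/Q = 1847.2103
Holding cost = Q*H/2 = 208.9326
TC = 1847.2103 + 208.9326 = 2056.1429

2056.1429 $/yr


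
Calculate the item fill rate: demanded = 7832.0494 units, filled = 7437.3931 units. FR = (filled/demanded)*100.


FR = 7437.3931 / 7832.0494 * 100 = 94.9610

94.9610%


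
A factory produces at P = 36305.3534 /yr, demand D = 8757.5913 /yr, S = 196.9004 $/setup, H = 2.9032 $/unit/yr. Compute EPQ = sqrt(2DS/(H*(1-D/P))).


1 - D/P = 1 - 0.2412 = 0.7588
H*(1-D/P) = 2.2029
2DS = 3448746.4600
EPQ = sqrt(1565556.1814) = 1251.2219

1251.2219 units


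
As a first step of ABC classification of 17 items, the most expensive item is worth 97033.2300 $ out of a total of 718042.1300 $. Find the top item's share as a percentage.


Top item = 97033.2300
Total = 718042.1300
Percentage = 97033.2300 / 718042.1300 * 100 = 13.5136

13.5136%


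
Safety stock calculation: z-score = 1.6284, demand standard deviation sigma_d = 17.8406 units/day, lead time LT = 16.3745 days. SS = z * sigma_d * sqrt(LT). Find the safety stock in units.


sqrt(LT) = sqrt(16.3745) = 4.0465
SS = 1.6284 * 17.8406 * 4.0465 = 117.5586

117.5586 units


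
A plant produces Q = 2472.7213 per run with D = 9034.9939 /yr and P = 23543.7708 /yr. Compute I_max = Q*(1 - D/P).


D/P = 0.3838
1 - D/P = 0.6162
I_max = 2472.7213 * 0.6162 = 1523.8070

1523.8070 units


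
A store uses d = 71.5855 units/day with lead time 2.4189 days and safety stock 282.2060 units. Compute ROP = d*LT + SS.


d*LT = 71.5855 * 2.4189 = 173.1582
ROP = 173.1582 + 282.2060 = 455.3642

455.3642 units


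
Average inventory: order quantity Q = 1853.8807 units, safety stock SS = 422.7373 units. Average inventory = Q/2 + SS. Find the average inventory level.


Q/2 = 926.9403
Avg = 926.9403 + 422.7373 = 1349.6777

1349.6777 units


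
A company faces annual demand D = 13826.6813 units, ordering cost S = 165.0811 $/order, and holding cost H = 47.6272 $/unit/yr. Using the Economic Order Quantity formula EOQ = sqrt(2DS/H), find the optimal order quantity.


2*D*S = 2 * 13826.6813 * 165.0811 = 4565047.5167
2*D*S/H = 95849.5884
EOQ = sqrt(95849.5884) = 309.5958

309.5958 units


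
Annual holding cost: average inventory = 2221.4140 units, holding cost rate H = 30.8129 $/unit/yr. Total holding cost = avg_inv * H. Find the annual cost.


Cost = 2221.4140 * 30.8129 = 68448.2074

68448.2074 $/yr


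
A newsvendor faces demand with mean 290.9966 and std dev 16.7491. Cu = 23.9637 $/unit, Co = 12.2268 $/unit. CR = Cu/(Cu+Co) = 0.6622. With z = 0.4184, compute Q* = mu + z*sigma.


CR = Cu/(Cu+Co) = 23.9637/(23.9637+12.2268) = 0.6622
z = 0.4184
Q* = 290.9966 + 0.4184 * 16.7491 = 298.0044

298.0044 units


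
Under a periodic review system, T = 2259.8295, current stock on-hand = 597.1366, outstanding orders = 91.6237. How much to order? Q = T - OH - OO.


Inventory position = OH + OO = 597.1366 + 91.6237 = 688.7603
Q = 2259.8295 - 688.7603 = 1571.0692

1571.0692 units


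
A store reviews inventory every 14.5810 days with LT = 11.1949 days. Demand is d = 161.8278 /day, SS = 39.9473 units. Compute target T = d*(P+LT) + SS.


P + LT = 25.7759
d*(P+LT) = 161.8278 * 25.7759 = 4171.2572
T = 4171.2572 + 39.9473 = 4211.2045

4211.2045 units


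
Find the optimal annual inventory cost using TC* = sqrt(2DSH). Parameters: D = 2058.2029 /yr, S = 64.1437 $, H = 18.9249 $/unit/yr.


2*D*S*H = 4996958.9590
TC* = sqrt(4996958.9590) = 2235.3879

2235.3879 $/yr


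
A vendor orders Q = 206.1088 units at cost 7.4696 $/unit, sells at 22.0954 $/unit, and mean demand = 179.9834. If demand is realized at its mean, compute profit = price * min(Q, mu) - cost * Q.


Sales at mu = min(206.1088, 179.9834) = 179.9834
Revenue = 22.0954 * 179.9834 = 3976.8052
Total cost = 7.4696 * 206.1088 = 1539.5503
Profit = 3976.8052 - 1539.5503 = 2437.2549

2437.2549 $


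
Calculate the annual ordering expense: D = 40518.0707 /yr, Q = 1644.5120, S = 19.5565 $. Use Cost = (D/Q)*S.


Number of orders = D/Q = 24.6384
Cost = 24.6384 * 19.5565 = 481.8400

481.8400 $/yr


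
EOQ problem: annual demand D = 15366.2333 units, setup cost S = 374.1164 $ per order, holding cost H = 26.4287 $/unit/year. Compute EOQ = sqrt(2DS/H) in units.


2*D*S = 2 * 15366.2333 * 374.1164 = 11497519.7675
2*D*S/H = 435039.1721
EOQ = sqrt(435039.1721) = 659.5750

659.5750 units


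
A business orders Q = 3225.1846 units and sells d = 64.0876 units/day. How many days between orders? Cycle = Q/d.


Cycle = 3225.1846 / 64.0876 = 50.3246

50.3246 days


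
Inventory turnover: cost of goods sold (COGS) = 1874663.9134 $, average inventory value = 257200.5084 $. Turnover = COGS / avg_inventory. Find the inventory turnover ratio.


Turnover = 1874663.9134 / 257200.5084 = 7.2887

7.2887


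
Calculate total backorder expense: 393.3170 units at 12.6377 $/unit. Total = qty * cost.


Total = 393.3170 * 12.6377 = 4970.6223

4970.6223 $


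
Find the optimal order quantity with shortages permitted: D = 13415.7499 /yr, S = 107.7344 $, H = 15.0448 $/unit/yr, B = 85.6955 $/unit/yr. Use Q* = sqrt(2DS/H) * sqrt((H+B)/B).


sqrt(2DS/H) = 438.3353
sqrt((H+B)/B) = 1.0842
Q* = 438.3353 * 1.0842 = 475.2576

475.2576 units


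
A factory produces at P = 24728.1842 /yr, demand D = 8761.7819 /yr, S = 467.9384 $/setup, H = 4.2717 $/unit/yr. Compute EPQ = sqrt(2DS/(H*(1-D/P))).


1 - D/P = 1 - 0.3543 = 0.6457
H*(1-D/P) = 2.7581
2DS = 8199948.4069
EPQ = sqrt(2973004.2798) = 1724.2402

1724.2402 units


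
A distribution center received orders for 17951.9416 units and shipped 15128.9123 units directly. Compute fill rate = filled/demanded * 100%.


FR = 15128.9123 / 17951.9416 * 100 = 84.2745

84.2745%


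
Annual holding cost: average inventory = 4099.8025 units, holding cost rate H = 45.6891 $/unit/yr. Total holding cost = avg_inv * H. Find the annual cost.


Cost = 4099.8025 * 45.6891 = 187316.2864

187316.2864 $/yr


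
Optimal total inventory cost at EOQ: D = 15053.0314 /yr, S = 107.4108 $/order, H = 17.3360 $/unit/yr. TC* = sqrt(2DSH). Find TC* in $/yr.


2*D*S*H = 56059705.6069
TC* = sqrt(56059705.6069) = 7487.3030

7487.3030 $/yr


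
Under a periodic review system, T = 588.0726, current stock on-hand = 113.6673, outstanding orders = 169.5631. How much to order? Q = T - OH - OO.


Inventory position = OH + OO = 113.6673 + 169.5631 = 283.2304
Q = 588.0726 - 283.2304 = 304.8422

304.8422 units


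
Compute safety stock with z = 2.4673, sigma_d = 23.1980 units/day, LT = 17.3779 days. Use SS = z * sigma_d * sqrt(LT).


sqrt(LT) = sqrt(17.3779) = 4.1687
SS = 2.4673 * 23.1980 * 4.1687 = 238.6004

238.6004 units


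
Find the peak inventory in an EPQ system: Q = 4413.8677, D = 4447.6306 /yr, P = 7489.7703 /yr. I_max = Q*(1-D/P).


D/P = 0.5938
1 - D/P = 0.4062
I_max = 4413.8677 * 0.4062 = 1792.7923

1792.7923 units


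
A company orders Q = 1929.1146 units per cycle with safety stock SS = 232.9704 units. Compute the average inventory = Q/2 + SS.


Q/2 = 964.5573
Avg = 964.5573 + 232.9704 = 1197.5277

1197.5277 units


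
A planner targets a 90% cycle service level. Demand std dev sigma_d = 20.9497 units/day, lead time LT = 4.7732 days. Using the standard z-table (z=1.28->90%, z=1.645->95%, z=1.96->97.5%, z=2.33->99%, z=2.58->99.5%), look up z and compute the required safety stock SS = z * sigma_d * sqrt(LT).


From the table, SL = 90% corresponds to z = 1.28
sqrt(LT) = sqrt(4.7732) = 2.1848
SS = 1.28 * 20.9497 * 2.1848 = 58.5858

58.5858 units


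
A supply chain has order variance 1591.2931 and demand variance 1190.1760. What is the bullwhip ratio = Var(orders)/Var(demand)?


BW = 1591.2931 / 1190.1760 = 1.3370

1.3370


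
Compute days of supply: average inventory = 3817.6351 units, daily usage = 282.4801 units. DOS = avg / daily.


DOS = 3817.6351 / 282.4801 = 13.5147

13.5147 days


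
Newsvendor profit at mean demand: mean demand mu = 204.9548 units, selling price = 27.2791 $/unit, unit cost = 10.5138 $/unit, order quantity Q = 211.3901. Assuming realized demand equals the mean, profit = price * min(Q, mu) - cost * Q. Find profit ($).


Sales at mu = min(211.3901, 204.9548) = 204.9548
Revenue = 27.2791 * 204.9548 = 5590.9825
Total cost = 10.5138 * 211.3901 = 2222.5132
Profit = 5590.9825 - 2222.5132 = 3368.4693

3368.4693 $


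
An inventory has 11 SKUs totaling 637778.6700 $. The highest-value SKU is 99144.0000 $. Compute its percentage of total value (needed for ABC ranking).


Top item = 99144.0000
Total = 637778.6700
Percentage = 99144.0000 / 637778.6700 * 100 = 15.5452

15.5452%


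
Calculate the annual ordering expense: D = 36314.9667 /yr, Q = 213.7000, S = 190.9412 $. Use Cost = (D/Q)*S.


Number of orders = D/Q = 169.9343
Cost = 169.9343 * 190.9412 = 32447.4652

32447.4652 $/yr


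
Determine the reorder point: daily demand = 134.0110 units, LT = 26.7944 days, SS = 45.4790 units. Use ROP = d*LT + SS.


d*LT = 134.0110 * 26.7944 = 3590.7443
ROP = 3590.7443 + 45.4790 = 3636.2233

3636.2233 units


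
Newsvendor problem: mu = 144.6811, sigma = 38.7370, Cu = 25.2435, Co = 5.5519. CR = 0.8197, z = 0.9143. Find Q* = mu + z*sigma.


CR = Cu/(Cu+Co) = 25.2435/(25.2435+5.5519) = 0.8197
z = 0.9143
Q* = 144.6811 + 0.9143 * 38.7370 = 180.0983

180.0983 units


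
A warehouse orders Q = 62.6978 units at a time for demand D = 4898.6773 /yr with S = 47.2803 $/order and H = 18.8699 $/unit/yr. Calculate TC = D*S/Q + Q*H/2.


Ordering cost = D*S/Q = 3694.0839
Holding cost = Q*H/2 = 591.5506
TC = 3694.0839 + 591.5506 = 4285.6345

4285.6345 $/yr


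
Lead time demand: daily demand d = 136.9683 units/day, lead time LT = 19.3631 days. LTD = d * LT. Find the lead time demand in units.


LTD = 136.9683 * 19.3631 = 2652.1309

2652.1309 units


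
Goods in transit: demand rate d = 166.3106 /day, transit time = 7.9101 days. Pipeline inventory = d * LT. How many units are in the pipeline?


Pipeline = 166.3106 * 7.9101 = 1315.5335

1315.5335 units


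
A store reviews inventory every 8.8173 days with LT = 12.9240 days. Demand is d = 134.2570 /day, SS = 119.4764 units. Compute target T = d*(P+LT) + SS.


P + LT = 21.7413
d*(P+LT) = 134.2570 * 21.7413 = 2918.9217
T = 2918.9217 + 119.4764 = 3038.3981

3038.3981 units


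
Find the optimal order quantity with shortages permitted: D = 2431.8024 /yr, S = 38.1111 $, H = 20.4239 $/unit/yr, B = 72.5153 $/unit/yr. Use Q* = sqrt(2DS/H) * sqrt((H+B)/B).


sqrt(2DS/H) = 95.2655
sqrt((H+B)/B) = 1.1321
Q* = 95.2655 * 1.1321 = 107.8500

107.8500 units


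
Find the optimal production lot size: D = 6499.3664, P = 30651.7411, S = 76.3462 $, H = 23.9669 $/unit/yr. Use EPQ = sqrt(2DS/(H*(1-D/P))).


1 - D/P = 1 - 0.2120 = 0.7880
H*(1-D/P) = 18.8850
2DS = 992403.8541
EPQ = sqrt(52549.8994) = 229.2376

229.2376 units


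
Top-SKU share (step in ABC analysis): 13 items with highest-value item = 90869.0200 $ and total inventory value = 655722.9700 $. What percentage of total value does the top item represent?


Top item = 90869.0200
Total = 655722.9700
Percentage = 90869.0200 / 655722.9700 * 100 = 13.8578

13.8578%


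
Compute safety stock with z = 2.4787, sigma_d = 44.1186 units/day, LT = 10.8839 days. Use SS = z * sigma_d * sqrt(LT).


sqrt(LT) = sqrt(10.8839) = 3.2991
SS = 2.4787 * 44.1186 * 3.2991 = 360.7763

360.7763 units


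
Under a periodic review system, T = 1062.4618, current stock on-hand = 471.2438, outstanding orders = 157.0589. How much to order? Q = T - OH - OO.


Inventory position = OH + OO = 471.2438 + 157.0589 = 628.3027
Q = 1062.4618 - 628.3027 = 434.1591

434.1591 units


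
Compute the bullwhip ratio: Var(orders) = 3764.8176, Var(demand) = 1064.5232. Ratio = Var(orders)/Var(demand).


BW = 3764.8176 / 1064.5232 = 3.5366

3.5366


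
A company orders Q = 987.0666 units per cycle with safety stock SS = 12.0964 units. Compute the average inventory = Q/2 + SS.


Q/2 = 493.5333
Avg = 493.5333 + 12.0964 = 505.6297

505.6297 units


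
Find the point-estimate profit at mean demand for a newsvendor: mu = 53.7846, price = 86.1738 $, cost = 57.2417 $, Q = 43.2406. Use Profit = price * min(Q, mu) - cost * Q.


Sales at mu = min(43.2406, 53.7846) = 43.2406
Revenue = 86.1738 * 43.2406 = 3726.2068
Total cost = 57.2417 * 43.2406 = 2475.1655
Profit = 3726.2068 - 2475.1655 = 1251.0414

1251.0414 $


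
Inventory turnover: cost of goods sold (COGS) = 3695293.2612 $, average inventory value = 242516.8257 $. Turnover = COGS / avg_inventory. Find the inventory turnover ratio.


Turnover = 3695293.2612 / 242516.8257 = 15.2373

15.2373


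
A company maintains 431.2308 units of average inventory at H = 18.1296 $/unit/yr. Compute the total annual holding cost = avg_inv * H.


Cost = 431.2308 * 18.1296 = 7818.0419

7818.0419 $/yr


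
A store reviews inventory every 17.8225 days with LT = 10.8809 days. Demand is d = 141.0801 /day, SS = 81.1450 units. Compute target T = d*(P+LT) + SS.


P + LT = 28.7034
d*(P+LT) = 141.0801 * 28.7034 = 4049.4785
T = 4049.4785 + 81.1450 = 4130.6235

4130.6235 units


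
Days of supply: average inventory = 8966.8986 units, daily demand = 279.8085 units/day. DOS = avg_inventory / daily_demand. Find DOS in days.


DOS = 8966.8986 / 279.8085 = 32.0466

32.0466 days


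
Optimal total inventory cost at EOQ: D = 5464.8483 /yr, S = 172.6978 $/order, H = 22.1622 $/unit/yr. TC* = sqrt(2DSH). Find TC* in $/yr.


2*D*S*H = 41831918.3699
TC* = sqrt(41831918.3699) = 6467.7599

6467.7599 $/yr


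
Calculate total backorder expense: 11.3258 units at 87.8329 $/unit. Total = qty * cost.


Total = 11.3258 * 87.8329 = 994.7779

994.7779 $


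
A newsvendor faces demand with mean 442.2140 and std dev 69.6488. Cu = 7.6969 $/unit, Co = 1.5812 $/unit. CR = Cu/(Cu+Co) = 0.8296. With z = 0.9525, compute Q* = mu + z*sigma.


CR = Cu/(Cu+Co) = 7.6969/(7.6969+1.5812) = 0.8296
z = 0.9525
Q* = 442.2140 + 0.9525 * 69.6488 = 508.5545

508.5545 units


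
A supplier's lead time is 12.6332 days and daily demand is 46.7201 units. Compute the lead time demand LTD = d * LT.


LTD = 46.7201 * 12.6332 = 590.2244

590.2244 units


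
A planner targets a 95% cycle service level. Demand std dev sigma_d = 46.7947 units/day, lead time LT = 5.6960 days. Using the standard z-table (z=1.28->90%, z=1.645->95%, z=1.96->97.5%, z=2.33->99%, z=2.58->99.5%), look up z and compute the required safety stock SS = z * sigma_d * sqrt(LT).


From the table, SL = 95% corresponds to z = 1.645
sqrt(LT) = sqrt(5.6960) = 2.3866
SS = 1.645 * 46.7947 * 2.3866 = 183.7162

183.7162 units


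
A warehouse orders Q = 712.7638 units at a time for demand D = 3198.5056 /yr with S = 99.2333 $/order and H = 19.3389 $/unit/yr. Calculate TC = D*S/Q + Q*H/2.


Ordering cost = D*S/Q = 445.3064
Holding cost = Q*H/2 = 6892.0339
TC = 445.3064 + 6892.0339 = 7337.3403

7337.3403 $/yr


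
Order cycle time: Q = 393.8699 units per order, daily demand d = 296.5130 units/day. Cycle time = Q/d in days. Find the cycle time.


Cycle = 393.8699 / 296.5130 = 1.3283

1.3283 days


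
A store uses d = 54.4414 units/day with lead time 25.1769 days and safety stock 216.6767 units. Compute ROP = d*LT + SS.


d*LT = 54.4414 * 25.1769 = 1370.6657
ROP = 1370.6657 + 216.6767 = 1587.3424

1587.3424 units


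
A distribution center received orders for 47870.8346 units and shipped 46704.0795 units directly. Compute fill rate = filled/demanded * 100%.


FR = 46704.0795 / 47870.8346 * 100 = 97.5627

97.5627%


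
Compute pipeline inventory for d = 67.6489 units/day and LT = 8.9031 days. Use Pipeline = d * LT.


Pipeline = 67.6489 * 8.9031 = 602.2849

602.2849 units


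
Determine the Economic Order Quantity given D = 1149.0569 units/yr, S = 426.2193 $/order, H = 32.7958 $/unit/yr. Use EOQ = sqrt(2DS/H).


2*D*S = 2 * 1149.0569 * 426.2193 = 979500.4552
2*D*S/H = 29866.6431
EOQ = sqrt(29866.6431) = 172.8197

172.8197 units


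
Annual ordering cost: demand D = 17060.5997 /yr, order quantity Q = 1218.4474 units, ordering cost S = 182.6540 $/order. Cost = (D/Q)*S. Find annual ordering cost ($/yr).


Number of orders = D/Q = 14.0019
Cost = 14.0019 * 182.6540 = 2557.5062

2557.5062 $/yr


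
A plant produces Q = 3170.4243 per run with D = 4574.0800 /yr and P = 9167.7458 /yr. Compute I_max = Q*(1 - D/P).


D/P = 0.4989
1 - D/P = 0.5011
I_max = 3170.4243 * 0.5011 = 1588.5988

1588.5988 units


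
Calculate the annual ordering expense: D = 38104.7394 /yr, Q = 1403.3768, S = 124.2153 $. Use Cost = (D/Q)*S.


Number of orders = D/Q = 27.1522
Cost = 27.1522 * 124.2153 = 3372.7162

3372.7162 $/yr


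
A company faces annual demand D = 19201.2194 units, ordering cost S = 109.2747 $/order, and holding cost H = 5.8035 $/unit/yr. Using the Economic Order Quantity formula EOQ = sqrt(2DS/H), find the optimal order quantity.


2*D*S = 2 * 19201.2194 * 109.2747 = 4196414.9791
2*D*S/H = 723083.4805
EOQ = sqrt(723083.4805) = 850.3432

850.3432 units


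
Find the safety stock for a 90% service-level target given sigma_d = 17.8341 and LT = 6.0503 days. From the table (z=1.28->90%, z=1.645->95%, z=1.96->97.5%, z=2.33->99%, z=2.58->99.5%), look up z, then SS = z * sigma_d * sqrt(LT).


From the table, SL = 90% corresponds to z = 1.28
sqrt(LT) = sqrt(6.0503) = 2.4597
SS = 1.28 * 17.8341 * 2.4597 = 56.1500

56.1500 units


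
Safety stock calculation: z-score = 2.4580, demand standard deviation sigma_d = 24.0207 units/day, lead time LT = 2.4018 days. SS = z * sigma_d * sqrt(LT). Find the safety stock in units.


sqrt(LT) = sqrt(2.4018) = 1.5498
SS = 2.4580 * 24.0207 * 1.5498 = 91.5031

91.5031 units


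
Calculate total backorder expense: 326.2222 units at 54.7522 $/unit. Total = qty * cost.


Total = 326.2222 * 54.7522 = 17861.3831

17861.3831 $


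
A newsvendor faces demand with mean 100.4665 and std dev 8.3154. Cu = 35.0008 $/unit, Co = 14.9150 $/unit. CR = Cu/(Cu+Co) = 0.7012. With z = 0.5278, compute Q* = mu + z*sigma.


CR = Cu/(Cu+Co) = 35.0008/(35.0008+14.9150) = 0.7012
z = 0.5278
Q* = 100.4665 + 0.5278 * 8.3154 = 104.8554

104.8554 units


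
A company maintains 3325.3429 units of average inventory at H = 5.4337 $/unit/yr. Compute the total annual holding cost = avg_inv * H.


Cost = 3325.3429 * 5.4337 = 18068.9157

18068.9157 $/yr


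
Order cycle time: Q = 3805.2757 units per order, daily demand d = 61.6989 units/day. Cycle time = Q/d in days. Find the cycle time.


Cycle = 3805.2757 / 61.6989 = 61.6749

61.6749 days


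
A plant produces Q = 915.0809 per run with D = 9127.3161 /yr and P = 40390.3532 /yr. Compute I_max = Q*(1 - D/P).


D/P = 0.2260
1 - D/P = 0.7740
I_max = 915.0809 * 0.7740 = 708.2931

708.2931 units


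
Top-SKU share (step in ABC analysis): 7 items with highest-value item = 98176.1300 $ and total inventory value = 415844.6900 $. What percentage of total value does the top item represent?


Top item = 98176.1300
Total = 415844.6900
Percentage = 98176.1300 / 415844.6900 * 100 = 23.6088

23.6088%


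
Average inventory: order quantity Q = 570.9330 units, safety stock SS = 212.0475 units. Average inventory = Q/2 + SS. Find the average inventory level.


Q/2 = 285.4665
Avg = 285.4665 + 212.0475 = 497.5140

497.5140 units


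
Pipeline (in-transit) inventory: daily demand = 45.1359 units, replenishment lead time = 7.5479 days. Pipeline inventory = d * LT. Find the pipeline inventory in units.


Pipeline = 45.1359 * 7.5479 = 340.6813

340.6813 units


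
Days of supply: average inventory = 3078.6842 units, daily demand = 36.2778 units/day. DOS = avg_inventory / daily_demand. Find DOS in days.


DOS = 3078.6842 / 36.2778 = 84.8641

84.8641 days


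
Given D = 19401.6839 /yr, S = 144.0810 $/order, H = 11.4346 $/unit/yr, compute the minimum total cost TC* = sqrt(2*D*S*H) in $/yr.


2*D*S*H = 63928882.2604
TC* = sqrt(63928882.2604) = 7995.5539

7995.5539 $/yr


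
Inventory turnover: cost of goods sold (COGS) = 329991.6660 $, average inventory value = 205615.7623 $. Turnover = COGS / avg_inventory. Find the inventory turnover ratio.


Turnover = 329991.6660 / 205615.7623 = 1.6049

1.6049


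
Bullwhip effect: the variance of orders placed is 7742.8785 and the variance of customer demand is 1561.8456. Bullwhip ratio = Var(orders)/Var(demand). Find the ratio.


BW = 7742.8785 / 1561.8456 = 4.9575

4.9575


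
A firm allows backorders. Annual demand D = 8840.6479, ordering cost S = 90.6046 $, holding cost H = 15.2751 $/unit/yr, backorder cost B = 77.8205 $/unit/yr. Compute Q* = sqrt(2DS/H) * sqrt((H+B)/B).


sqrt(2DS/H) = 323.8472
sqrt((H+B)/B) = 1.0937
Q* = 323.8472 * 1.0937 = 354.2075

354.2075 units


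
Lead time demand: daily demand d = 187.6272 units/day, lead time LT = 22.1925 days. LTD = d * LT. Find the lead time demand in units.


LTD = 187.6272 * 22.1925 = 4163.9166

4163.9166 units


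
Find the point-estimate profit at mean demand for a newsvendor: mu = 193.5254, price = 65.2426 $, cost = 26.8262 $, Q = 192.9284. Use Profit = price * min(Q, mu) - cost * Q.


Sales at mu = min(192.9284, 193.5254) = 192.9284
Revenue = 65.2426 * 192.9284 = 12587.1504
Total cost = 26.8262 * 192.9284 = 5175.5358
Profit = 12587.1504 - 5175.5358 = 7411.6146

7411.6146 $


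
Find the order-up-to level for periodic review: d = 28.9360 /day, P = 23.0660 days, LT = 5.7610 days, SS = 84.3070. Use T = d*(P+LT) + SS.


P + LT = 28.8270
d*(P+LT) = 28.9360 * 28.8270 = 834.1381
T = 834.1381 + 84.3070 = 918.4451

918.4451 units


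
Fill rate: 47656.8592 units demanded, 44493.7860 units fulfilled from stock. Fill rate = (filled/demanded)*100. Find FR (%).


FR = 44493.7860 / 47656.8592 * 100 = 93.3628

93.3628%


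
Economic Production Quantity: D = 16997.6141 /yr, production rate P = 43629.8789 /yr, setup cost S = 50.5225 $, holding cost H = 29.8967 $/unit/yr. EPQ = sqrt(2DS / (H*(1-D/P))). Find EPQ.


1 - D/P = 1 - 0.3896 = 0.6104
H*(1-D/P) = 18.2493
2DS = 1717523.9167
EPQ = sqrt(94114.2633) = 306.7805

306.7805 units


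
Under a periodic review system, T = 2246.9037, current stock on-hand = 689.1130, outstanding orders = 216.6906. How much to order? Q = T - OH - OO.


Inventory position = OH + OO = 689.1130 + 216.6906 = 905.8036
Q = 2246.9037 - 905.8036 = 1341.1001

1341.1001 units


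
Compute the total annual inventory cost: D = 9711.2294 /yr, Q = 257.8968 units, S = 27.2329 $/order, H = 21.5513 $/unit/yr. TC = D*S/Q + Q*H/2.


Ordering cost = D*S/Q = 1025.4681
Holding cost = Q*H/2 = 2779.0057
TC = 1025.4681 + 2779.0057 = 3804.4737

3804.4737 $/yr


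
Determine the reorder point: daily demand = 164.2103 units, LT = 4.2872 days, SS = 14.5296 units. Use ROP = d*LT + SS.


d*LT = 164.2103 * 4.2872 = 704.0024
ROP = 704.0024 + 14.5296 = 718.5320

718.5320 units


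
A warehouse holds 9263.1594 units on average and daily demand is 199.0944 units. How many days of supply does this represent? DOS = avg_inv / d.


DOS = 9263.1594 / 199.0944 = 46.5265

46.5265 days


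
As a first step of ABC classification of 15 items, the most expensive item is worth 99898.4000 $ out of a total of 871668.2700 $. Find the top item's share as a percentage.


Top item = 99898.4000
Total = 871668.2700
Percentage = 99898.4000 / 871668.2700 * 100 = 11.4606

11.4606%


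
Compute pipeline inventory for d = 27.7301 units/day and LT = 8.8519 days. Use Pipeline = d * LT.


Pipeline = 27.7301 * 8.8519 = 245.4641

245.4641 units


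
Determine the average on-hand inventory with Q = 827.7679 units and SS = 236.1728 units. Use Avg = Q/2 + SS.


Q/2 = 413.8840
Avg = 413.8840 + 236.1728 = 650.0567

650.0567 units


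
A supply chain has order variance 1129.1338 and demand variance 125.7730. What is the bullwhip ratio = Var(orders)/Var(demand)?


BW = 1129.1338 / 125.7730 = 8.9776

8.9776


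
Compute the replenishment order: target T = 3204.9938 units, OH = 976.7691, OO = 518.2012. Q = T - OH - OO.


Inventory position = OH + OO = 976.7691 + 518.2012 = 1494.9703
Q = 3204.9938 - 1494.9703 = 1710.0235

1710.0235 units


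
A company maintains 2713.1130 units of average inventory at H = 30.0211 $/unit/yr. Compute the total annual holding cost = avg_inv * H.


Cost = 2713.1130 * 30.0211 = 81450.6367

81450.6367 $/yr


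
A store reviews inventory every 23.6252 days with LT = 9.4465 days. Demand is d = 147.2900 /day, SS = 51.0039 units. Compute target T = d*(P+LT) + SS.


P + LT = 33.0717
d*(P+LT) = 147.2900 * 33.0717 = 4871.1307
T = 4871.1307 + 51.0039 = 4922.1346

4922.1346 units


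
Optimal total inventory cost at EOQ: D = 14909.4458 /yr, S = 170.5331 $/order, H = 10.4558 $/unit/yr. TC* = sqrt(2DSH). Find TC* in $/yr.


2*D*S*H = 53168872.4681
TC* = sqrt(53168872.4681) = 7291.6989

7291.6989 $/yr


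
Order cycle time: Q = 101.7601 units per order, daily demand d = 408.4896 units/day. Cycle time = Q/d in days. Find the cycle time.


Cycle = 101.7601 / 408.4896 = 0.2491

0.2491 days


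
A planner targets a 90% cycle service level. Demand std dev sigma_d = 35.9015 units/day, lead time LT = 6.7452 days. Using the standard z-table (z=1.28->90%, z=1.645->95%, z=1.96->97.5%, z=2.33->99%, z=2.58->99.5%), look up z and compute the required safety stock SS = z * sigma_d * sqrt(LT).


From the table, SL = 90% corresponds to z = 1.28
sqrt(LT) = sqrt(6.7452) = 2.5972
SS = 1.28 * 35.9015 * 2.5972 = 119.3493

119.3493 units


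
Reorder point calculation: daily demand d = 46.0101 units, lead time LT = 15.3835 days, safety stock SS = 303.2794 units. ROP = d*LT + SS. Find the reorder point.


d*LT = 46.0101 * 15.3835 = 707.7964
ROP = 707.7964 + 303.2794 = 1011.0758

1011.0758 units


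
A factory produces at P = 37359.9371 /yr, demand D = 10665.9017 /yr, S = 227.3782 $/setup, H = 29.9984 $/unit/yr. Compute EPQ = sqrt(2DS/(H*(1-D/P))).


1 - D/P = 1 - 0.2855 = 0.7145
H*(1-D/P) = 21.4341
2DS = 4850387.0598
EPQ = sqrt(226292.5254) = 475.7021

475.7021 units


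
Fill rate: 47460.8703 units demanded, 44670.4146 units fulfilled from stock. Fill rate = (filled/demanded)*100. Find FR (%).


FR = 44670.4146 / 47460.8703 * 100 = 94.1205

94.1205%


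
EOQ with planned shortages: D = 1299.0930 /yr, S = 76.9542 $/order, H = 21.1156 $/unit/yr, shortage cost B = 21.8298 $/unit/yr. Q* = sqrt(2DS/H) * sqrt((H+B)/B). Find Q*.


sqrt(2DS/H) = 97.3082
sqrt((H+B)/B) = 1.4026
Q* = 97.3082 * 1.4026 = 136.4844

136.4844 units


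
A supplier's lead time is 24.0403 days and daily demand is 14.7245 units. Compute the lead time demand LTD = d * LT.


LTD = 14.7245 * 24.0403 = 353.9814

353.9814 units


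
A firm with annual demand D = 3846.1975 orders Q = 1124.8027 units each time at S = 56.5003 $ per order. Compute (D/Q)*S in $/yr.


Number of orders = D/Q = 3.4194
Cost = 3.4194 * 56.5003 = 193.1995

193.1995 $/yr


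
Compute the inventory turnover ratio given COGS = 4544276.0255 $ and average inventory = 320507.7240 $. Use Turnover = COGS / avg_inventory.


Turnover = 4544276.0255 / 320507.7240 = 14.1784

14.1784


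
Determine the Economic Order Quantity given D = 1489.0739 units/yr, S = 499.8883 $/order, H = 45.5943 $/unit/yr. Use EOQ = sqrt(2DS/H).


2*D*S = 2 * 1489.0739 * 499.8883 = 1488741.2409
2*D*S/H = 32651.9157
EOQ = sqrt(32651.9157) = 180.6984

180.6984 units


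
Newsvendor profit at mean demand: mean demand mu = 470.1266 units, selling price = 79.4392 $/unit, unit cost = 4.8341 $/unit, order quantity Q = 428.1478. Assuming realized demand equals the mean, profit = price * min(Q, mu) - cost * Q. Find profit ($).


Sales at mu = min(428.1478, 470.1266) = 428.1478
Revenue = 79.4392 * 428.1478 = 34011.7187
Total cost = 4.8341 * 428.1478 = 2069.7093
Profit = 34011.7187 - 2069.7093 = 31942.0094

31942.0094 $


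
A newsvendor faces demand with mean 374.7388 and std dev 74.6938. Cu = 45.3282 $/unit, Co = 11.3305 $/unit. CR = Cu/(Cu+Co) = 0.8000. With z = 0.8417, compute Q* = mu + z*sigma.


CR = Cu/(Cu+Co) = 45.3282/(45.3282+11.3305) = 0.8000
z = 0.8417
Q* = 374.7388 + 0.8417 * 74.6938 = 437.6086

437.6086 units


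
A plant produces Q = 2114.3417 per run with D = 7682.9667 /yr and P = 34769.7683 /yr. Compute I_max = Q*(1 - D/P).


D/P = 0.2210
1 - D/P = 0.7790
I_max = 2114.3417 * 0.7790 = 1647.1422

1647.1422 units


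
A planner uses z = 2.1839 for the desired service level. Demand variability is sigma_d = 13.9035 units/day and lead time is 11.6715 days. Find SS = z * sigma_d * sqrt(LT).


sqrt(LT) = sqrt(11.6715) = 3.4164
SS = 2.1839 * 13.9035 * 3.4164 = 103.7338

103.7338 units


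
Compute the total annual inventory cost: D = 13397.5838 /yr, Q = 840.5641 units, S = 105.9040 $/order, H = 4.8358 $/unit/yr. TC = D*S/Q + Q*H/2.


Ordering cost = D*S/Q = 1687.9828
Holding cost = Q*H/2 = 2032.3999
TC = 1687.9828 + 2032.3999 = 3720.3827

3720.3827 $/yr


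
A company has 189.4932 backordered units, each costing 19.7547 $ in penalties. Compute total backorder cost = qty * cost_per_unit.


Total = 189.4932 * 19.7547 = 3743.3813

3743.3813 $


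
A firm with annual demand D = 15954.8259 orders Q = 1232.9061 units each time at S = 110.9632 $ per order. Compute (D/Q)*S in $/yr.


Number of orders = D/Q = 12.9408
Cost = 12.9408 * 110.9632 = 1435.9557

1435.9557 $/yr


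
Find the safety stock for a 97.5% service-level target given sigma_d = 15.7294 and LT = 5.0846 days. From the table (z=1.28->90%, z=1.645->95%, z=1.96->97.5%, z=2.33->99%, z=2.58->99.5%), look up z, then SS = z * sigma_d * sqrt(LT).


From the table, SL = 97.5% corresponds to z = 1.96
sqrt(LT) = sqrt(5.0846) = 2.2549
SS = 1.96 * 15.7294 * 2.2549 = 69.5179

69.5179 units


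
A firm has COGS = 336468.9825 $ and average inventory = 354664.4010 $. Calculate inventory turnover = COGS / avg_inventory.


Turnover = 336468.9825 / 354664.4010 = 0.9487

0.9487


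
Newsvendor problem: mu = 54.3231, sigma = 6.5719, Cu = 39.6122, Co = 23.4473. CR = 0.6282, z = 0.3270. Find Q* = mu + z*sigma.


CR = Cu/(Cu+Co) = 39.6122/(39.6122+23.4473) = 0.6282
z = 0.3270
Q* = 54.3231 + 0.3270 * 6.5719 = 56.4721

56.4721 units


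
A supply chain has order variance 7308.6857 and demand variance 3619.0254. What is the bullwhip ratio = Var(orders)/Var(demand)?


BW = 7308.6857 / 3619.0254 = 2.0195

2.0195


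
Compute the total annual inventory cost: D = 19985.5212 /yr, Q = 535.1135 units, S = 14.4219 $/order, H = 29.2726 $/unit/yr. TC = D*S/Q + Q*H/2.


Ordering cost = D*S/Q = 538.6319
Holding cost = Q*H/2 = 7832.0817
TC = 538.6319 + 7832.0817 = 8370.7136

8370.7136 $/yr


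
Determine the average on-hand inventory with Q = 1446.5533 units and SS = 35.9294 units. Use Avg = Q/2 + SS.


Q/2 = 723.2767
Avg = 723.2767 + 35.9294 = 759.2061

759.2061 units


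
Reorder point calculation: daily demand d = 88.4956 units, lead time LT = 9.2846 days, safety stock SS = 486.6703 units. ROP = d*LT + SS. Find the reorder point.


d*LT = 88.4956 * 9.2846 = 821.6462
ROP = 821.6462 + 486.6703 = 1308.3165

1308.3165 units
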